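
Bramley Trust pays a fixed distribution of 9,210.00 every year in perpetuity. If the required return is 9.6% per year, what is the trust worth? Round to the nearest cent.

95937.50

Level perpetuity: PV = C / r = 9,210.00 / 0.096 = 95,937.50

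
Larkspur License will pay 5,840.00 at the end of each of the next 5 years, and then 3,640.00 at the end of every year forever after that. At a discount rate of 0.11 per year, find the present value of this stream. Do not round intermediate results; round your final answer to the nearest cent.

PV of 5-year annuity: 5,840.00 × [1 − (1+0.11)^−5] / 0.11 = 21584.03858
Perpetuity value at year 5: 3,640.00 / 0.11 = 33090.90909
PV of perpetuity: 33090.90909 / (1+0.11)^5 = 19637.84395
Total PV = 21584.03858 + 19637.84395 = 41221.88253

41221.88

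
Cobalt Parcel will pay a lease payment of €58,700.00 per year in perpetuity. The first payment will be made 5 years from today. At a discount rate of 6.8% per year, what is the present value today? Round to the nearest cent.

Value at end of year 4: C / r = €58,700.00 / 0.068 = €863,235.2941
Discount to today: PV = €863,235.2941 / (1 + 0.068)^4 = €863,235.2941 / 1.301023 = €663,504.97

€663504.97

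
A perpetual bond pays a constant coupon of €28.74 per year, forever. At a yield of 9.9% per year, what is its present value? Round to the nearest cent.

Level perpetuity: PV = C / r = €28.74 / 0.099 = €290.30

€290.30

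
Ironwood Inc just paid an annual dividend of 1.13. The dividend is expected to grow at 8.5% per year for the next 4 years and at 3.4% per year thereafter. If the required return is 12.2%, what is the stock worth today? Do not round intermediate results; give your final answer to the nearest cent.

D_1 = 1.22605
D_2 = 1.33026
D_3 = 1.44334
D_4 = 1.56602
Terminal value at year 4: TV = D_4×(1+g_2)/(r−g_2) = 1.61927/0.088 = 18.40074
P_0 = D_1/(1+r)^1 + D_2/(1+r)^2 + D_3/(1+r)^3 + D_4/(1+r)^4 + TV/(1+r)^4
    = 1.09274 + 1.05670 + 1.02185 + 0.98816 + 11.61085 = 15.77029

15.77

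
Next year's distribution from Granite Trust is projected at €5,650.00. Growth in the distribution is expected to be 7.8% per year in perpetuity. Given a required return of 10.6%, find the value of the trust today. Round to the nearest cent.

Growing perpetuity: P = D₁ / (r − g) = €5,650.0000 / (0.106 − 0.078) = €201,785.71

€201785.71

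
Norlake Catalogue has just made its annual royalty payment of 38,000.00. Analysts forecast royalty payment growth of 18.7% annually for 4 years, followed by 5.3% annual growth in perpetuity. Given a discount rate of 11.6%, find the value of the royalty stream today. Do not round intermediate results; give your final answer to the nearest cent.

990626.53

D_1 = 45106.00000
D_2 = 53540.82200
D_3 = 63552.95571
D_4 = 75437.35843
Terminal value at year 4: TV = D_4×(1+g_2)/(r−g_2) = 79435.53843/0.063 = 1260881.56237
P_0 = D_1/(1+r)^1 + D_2/(1+r)^2 + D_3/(1+r)^3 + D_4/(1+r)^4 + TV/(1+r)^4
    = 40417.56272 + 42988.93096 + 45723.88983 + 48632.84698 + 812863.29952 = 990626.53002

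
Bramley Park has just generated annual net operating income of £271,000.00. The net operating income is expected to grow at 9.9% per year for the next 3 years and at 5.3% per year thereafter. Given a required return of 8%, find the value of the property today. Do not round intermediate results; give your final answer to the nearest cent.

D_1 = 297829.00000
D_2 = 327314.07100
D_3 = 359718.16403
Terminal value at year 3: TV = D_3×(1+g_2)/(r−g_2) = 378783.22672/0.027 = 14029008.39713
P_0 = D_1/(1+r)^1 + D_2/(1+r)^2 + D_3/(1+r)^3 + TV/(1+r)^3
    = 275767.59259 + 280619.05950 + 285555.87629 + 11136679.17519 = 11978621.70356

£11978621.70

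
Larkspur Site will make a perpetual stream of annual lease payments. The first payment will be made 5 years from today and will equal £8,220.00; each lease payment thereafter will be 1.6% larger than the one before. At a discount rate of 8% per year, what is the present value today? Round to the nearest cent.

£94405.40

Value at end of year 4: C₁ / (r − g) = £8,220.00 / (0.08 − 0.016) = £128,437.5000
Discount to today: PV = £128,437.5000 / (1 + 0.08)^4 = £128,437.5000 / 1.360489 = £94,405.40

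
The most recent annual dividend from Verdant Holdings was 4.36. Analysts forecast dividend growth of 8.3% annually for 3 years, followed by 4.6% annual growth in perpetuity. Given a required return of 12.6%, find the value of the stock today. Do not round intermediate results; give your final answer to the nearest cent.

D_1 = 4.72188
D_2 = 5.11380
D_3 = 5.53824
Terminal value at year 3: TV = D_3×(1+g_2)/(r−g_2) = 5.79300/0.08 = 72.41250
P_0 = D_1/(1+r)^1 + D_2/(1+r)^2 + D_3/(1+r)^3 + TV/(1+r)^3
    = 4.19350 + 4.03336 + 3.87933 + 50.72224 = 62.82842

62.83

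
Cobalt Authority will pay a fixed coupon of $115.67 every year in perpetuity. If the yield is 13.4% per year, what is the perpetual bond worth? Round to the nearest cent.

$863.21

Level perpetuity: PV = C / r = $115.67 / 0.134 = $863.21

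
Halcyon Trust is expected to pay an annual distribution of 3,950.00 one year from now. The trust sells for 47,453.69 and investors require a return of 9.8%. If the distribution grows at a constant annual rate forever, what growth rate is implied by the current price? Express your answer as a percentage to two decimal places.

P = D₁/(r−g) ⇒ g = r − D₁/P = 0.098 − 3,950.00/47,453.69 = 0.014761

1.48%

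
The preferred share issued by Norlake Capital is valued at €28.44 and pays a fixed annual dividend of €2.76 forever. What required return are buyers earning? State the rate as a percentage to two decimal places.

9.70%

P = C/r ⇒ r = C/P = €2.76/€28.44 = 0.097046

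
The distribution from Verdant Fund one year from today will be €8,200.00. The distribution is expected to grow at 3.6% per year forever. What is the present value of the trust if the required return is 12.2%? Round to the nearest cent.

Growing perpetuity: P = D₁ / (r − g) = €8,200.0000 / (0.122 − 0.036) = €95,348.84

€95348.84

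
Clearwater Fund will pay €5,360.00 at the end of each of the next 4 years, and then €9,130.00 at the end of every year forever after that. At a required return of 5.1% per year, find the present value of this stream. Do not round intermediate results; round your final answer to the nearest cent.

€165682.37

PV of 4-year annuity: €5,360.00 × [1 − (1+0.051)^−4] / 0.051 = 18962.22775
Perpetuity value at year 4: €9,130.00 / 0.051 = 179019.60784
PV of perpetuity: 179019.60784 / (1+0.051)^4 = 146720.14155
Total PV = 18962.22775 + 146720.14155 = 165682.36930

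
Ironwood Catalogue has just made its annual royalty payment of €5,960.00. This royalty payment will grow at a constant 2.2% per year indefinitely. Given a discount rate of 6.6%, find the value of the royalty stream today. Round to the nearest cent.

€138434.55

D₁ = D₀ × (1 + g) = €5,960.00 × 1.022 = €6,091.1200
Growing perpetuity: P = D₁ / (r − g) = €6,091.1200 / (0.066 − 0.022) = €138,434.55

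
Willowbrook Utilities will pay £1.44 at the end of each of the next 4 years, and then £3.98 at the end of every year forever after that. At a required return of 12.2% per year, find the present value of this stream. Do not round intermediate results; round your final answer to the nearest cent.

PV of 4-year annuity: £1.44 × [1 − (1+0.122)^−4] / 0.122 = 4.35542
Perpetuity value at year 4: £3.98 / 0.122 = 32.62295
PV of perpetuity: 32.62295 / (1+0.122)^4 = 20.58504
Total PV = 4.35542 + 20.58504 = 24.94047

£24.94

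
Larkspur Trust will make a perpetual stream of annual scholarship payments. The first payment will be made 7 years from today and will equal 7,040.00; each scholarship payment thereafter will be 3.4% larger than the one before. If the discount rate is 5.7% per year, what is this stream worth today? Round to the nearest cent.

Value at end of year 6: C₁ / (r − g) = 7,040.00 / (0.057 − 0.034) = 306,086.9565
Discount to today: PV = 306,086.9565 / (1 + 0.057)^6 = 306,086.9565 / 1.394601 = 219,479.97

219479.97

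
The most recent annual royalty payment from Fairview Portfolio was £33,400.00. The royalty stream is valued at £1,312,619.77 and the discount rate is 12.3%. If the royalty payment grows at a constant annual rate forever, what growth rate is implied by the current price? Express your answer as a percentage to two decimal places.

P = D₀(1+g)/(r−g) ⇒ P(r−g) = D₀(1+g) ⇒ g(P+D₀) = P·r − D₀
g = (P·r − D₀)/(P + D₀) = (£1,312,619.77×0.123 − £33,400.00) / (£1,312,619.77 + £33,400.00) = 0.095134

9.51%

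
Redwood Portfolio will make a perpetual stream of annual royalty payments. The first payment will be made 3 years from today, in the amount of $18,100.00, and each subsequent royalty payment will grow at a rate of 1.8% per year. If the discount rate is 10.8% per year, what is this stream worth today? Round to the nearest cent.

Value at end of year 2: C₁ / (r − g) = $18,100.00 / (0.108 − 0.018) = $201,111.1111
Discount to today: PV = $201,111.1111 / (1 + 0.108)^2 = $201,111.1111 / 1.227664 = $163,816.09

$163816.09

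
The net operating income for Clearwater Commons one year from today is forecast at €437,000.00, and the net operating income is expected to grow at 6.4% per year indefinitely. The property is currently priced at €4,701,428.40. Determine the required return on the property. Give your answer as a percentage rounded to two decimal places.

P = D₁/(r − g) ⇒ r = D₁/P + g = €437,000.0000/€4,701,428.40 + 0.064 = 0.092950 + 0.064 = 0.156950

15.70%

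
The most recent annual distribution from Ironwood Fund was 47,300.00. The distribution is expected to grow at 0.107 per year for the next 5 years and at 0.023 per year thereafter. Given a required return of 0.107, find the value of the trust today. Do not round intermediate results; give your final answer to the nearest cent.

D_1 = 52361.10000
D_2 = 57963.73770
D_3 = 64165.85763
D_4 = 71031.60440
D_5 = 78631.98607
Terminal value at year 5: TV = D_5×(1+g_2)/(r−g_2) = 80440.52175/0.084 = 957625.25894
P_0 = D_1/(1+r)^1 + D_2/(1+r)^2 + D_3/(1+r)^3 + D_4/(1+r)^4 + D_5/(1+r)^5 + TV/(1+r)^5
    = 47300.00000 + 47300.00000 + 47300.00000 + 47300.00000 + 47300.00000 + 576046.42857 = 812546.42857

812546.43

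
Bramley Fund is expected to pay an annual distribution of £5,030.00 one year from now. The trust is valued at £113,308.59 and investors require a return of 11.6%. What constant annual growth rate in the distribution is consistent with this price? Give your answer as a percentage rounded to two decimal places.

P = D₁/(r−g) ⇒ g = r − D₁/P = 0.116 − £5,030.00/£113,308.59 = 0.071608

7.16%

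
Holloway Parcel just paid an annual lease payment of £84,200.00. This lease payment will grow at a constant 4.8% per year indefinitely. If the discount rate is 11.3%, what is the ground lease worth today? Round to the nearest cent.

D₁ = D₀ × (1 + g) = £84,200.00 × 1.048 = £88,241.6000
Growing perpetuity: P = D₁ / (r − g) = £88,241.6000 / (0.113 − 0.048) = £1,357,563.08

£1357563.08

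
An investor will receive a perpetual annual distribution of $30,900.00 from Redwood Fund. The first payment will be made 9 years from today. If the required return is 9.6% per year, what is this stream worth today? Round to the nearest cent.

Value at end of year 8: C / r = $30,900.00 / 0.096 = $321,875.0000
Discount to today: PV = $321,875.0000 / (1 + 0.096)^8 = $321,875.0000 / 2.082018 = $154,597.62

$154597.62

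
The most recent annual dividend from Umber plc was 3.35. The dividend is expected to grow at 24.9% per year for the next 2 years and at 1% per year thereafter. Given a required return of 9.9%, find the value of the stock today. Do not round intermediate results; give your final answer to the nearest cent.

57.24

D_1 = 4.18415
D_2 = 5.22600
Terminal value at year 2: TV = D_2×(1+g_2)/(r−g_2) = 5.27826/0.089 = 59.30633
P_0 = D_1/(1+r)^1 + D_2/(1+r)^2 + TV/(1+r)^2
    = 3.80723 + 4.32687 + 49.10273 = 57.23684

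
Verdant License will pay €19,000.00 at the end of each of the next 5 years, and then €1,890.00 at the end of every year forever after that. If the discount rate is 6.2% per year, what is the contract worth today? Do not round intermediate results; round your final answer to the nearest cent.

PV of 5-year annuity: €19,000.00 × [1 − (1+0.062)^−5] / 0.062 = 79601.32868
Perpetuity value at year 5: €1,890.00 / 0.062 = 30483.87097
PV of perpetuity: 30483.87097 / (1+0.062)^5 = 22565.63354
Total PV = 79601.32868 + 22565.63354 = 102166.96222

€102166.96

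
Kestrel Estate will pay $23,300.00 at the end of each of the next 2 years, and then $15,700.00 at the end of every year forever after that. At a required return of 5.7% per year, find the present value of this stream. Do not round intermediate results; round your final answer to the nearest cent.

PV of 2-year annuity: $23,300.00 × [1 − (1+0.057)^−2] / 0.057 = 42898.31542
Perpetuity value at year 2: $15,700.00 / 0.057 = 275438.59649
PV of perpetuity: 275438.59649 / (1+0.057)^2 = 246532.86464
Total PV = 42898.31542 + 246532.86464 = 289431.18006

$289431.18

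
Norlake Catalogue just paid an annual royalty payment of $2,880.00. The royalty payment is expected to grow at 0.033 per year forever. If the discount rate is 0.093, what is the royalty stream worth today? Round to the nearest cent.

$49584.00

D₁ = D₀ × (1 + g) = $2,880.00 × 1.033 = $2,975.0400
Growing perpetuity: P = D₁ / (r − g) = $2,975.0400 / (0.093 − 0.033) = $49,584.00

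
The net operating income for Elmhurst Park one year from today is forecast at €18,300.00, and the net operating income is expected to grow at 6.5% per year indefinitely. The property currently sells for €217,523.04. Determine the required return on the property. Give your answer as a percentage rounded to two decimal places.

14.91%

P = D₁/(r − g) ⇒ r = D₁/P + g = €18,300.0000/€217,523.04 + 0.065 = 0.084129 + 0.065 = 0.149129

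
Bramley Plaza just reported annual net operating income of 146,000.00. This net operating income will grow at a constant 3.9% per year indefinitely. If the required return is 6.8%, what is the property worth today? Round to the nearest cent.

D₁ = D₀ × (1 + g) = 146,000.00 × 1.039 = 151,694.0000
Growing perpetuity: P = D₁ / (r − g) = 151,694.0000 / (0.068 − 0.039) = 5,230,827.59

5230827.59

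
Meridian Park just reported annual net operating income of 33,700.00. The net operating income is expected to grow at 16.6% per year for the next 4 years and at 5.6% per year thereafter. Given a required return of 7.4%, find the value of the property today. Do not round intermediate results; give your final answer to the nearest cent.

2912867.17

D_1 = 39294.20000
D_2 = 45817.03720
D_3 = 53422.66538
D_4 = 62290.82783
Terminal value at year 4: TV = D_4×(1+g_2)/(r−g_2) = 65779.11419/0.018 = 3654395.23255
P_0 = D_1/(1+r)^1 + D_2/(1+r)^2 + D_3/(1+r)^3 + D_4/(1+r)^4 + TV/(1+r)^4
    = 36586.77840 + 39720.84135 + 43123.37152 + 46817.36611 + 2746618.81152 = 2912867.16891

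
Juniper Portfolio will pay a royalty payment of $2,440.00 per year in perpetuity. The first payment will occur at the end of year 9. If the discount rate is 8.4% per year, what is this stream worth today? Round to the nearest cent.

Value at end of year 8: C / r = $2,440.00 / 0.084 = $29,047.6190
Discount to today: PV = $29,047.6190 / (1 + 0.084)^8 = $29,047.6190 / 1.906489 = $15,236.19

$15236.19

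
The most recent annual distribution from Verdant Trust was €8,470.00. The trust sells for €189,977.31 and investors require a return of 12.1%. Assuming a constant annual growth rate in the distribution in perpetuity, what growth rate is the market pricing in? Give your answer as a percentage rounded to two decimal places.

7.32%

P = D₀(1+g)/(r−g) ⇒ P(r−g) = D₀(1+g) ⇒ g(P+D₀) = P·r − D₀
g = (P·r − D₀)/(P + D₀) = (€189,977.31×0.121 − €8,470.00) / (€189,977.31 + €8,470.00) = 0.073154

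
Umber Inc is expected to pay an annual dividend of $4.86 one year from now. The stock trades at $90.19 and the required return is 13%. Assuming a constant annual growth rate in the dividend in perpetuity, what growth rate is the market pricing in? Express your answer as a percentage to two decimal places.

7.61%

P = D₁/(r−g) ⇒ g = r − D₁/P = 0.13 − $4.86/$90.19 = 0.076114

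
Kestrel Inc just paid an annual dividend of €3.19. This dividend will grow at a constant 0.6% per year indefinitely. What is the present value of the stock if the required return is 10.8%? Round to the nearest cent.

€31.46

D₁ = D₀ × (1 + g) = €3.19 × 1.006 = €3.2091
Growing perpetuity: P = D₁ / (r − g) = €3.2091 / (0.108 − 0.006) = €31.46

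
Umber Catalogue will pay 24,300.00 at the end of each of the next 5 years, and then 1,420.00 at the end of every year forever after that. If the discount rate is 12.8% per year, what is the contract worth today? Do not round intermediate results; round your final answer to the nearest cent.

91962.26

PV of 5-year annuity: 24,300.00 × [1 − (1+0.128)^−5] / 0.128 = 85887.45192
Perpetuity value at year 5: 1,420.00 / 0.128 = 11093.75000
PV of perpetuity: 11093.75000 / (1+0.128)^5 = 6074.81248
Total PV = 85887.45192 + 6074.81248 = 91962.26440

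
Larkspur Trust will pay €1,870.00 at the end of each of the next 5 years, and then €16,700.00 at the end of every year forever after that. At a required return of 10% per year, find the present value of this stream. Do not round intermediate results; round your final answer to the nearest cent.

PV of 5-year annuity: €1,870.00 × [1 − (1+0.1)^−5] / 0.1 = 7088.77126
Perpetuity value at year 5: €16,700.00 / 0.1 = 167000.00000
PV of perpetuity: 167000.00000 / (1+0.1)^5 = 103693.86095
Total PV = 7088.77126 + 103693.86095 = 110782.63221

€110782.63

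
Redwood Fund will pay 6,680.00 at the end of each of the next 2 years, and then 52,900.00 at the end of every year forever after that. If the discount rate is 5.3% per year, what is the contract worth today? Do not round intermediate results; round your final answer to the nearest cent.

PV of 2-year annuity: 6,680.00 × [1 − (1+0.053)^−2] / 0.053 = 12368.26180
Perpetuity value at year 2: 52,900.00 / 0.053 = 998113.20755
PV of perpetuity: 998113.20755 / (1+0.053)^2 = 900166.94268
Total PV = 12368.26180 + 900166.94268 = 912535.20448

912535.20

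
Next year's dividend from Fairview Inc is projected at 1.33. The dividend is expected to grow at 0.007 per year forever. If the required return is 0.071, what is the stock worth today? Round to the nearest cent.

20.78

Growing perpetuity: P = D₁ / (r − g) = 1.3300 / (0.071 − 0.007) = 20.78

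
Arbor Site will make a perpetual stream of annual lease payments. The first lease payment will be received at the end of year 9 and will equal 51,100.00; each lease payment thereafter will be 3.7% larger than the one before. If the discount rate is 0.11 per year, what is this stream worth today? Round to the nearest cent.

303748.55

Value at end of year 8: C₁ / (r − g) = 51,100.00 / (0.11 − 0.037) = 700,000.0000
Discount to today: PV = 700,000.0000 / (1 + 0.11)^8 = 700,000.0000 / 2.304538 = 303,748.55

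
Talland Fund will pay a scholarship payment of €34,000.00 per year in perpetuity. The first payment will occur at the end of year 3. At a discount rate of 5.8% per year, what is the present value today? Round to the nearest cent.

€523696.40

Value at end of year 2: C / r = €34,000.00 / 0.058 = €586,206.8966
Discount to today: PV = €586,206.8966 / (1 + 0.058)^2 = €586,206.8966 / 1.119364 = €523,696.40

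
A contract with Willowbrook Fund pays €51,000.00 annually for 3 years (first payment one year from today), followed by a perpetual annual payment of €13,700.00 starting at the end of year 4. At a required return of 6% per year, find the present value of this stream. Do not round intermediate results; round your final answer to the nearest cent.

PV of 3-year annuity: €51,000.00 × [1 − (1+0.06)^−3] / 0.06 = 136323.60942
Perpetuity value at year 3: €13,700.00 / 0.06 = 228333.33333
PV of perpetuity: 228333.33333 / (1+0.06)^3 = 191713.06963
Total PV = 136323.60942 + 191713.06963 = 328036.67905

€328036.68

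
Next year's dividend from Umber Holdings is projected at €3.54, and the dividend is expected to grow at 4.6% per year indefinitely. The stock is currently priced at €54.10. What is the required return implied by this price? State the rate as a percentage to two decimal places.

P = D₁/(r − g) ⇒ r = D₁/P + g = €3.5400/€54.10 + 0.046 = 0.065434 + 0.046 = 0.111434

11.14%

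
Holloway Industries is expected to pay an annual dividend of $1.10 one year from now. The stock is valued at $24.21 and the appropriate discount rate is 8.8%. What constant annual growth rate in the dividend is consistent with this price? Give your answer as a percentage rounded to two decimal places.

P = D₁/(r−g) ⇒ g = r − D₁/P = 0.088 − $1.10/$24.21 = 0.042564

4.26%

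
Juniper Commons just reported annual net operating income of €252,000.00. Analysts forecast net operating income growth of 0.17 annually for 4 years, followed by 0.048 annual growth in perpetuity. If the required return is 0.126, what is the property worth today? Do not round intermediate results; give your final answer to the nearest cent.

D_1 = 294840.00000
D_2 = 344962.80000
D_3 = 403606.47600
D_4 = 472219.57692
Terminal value at year 4: TV = D_4×(1+g_2)/(r−g_2) = 494886.11661/0.078 = 6344693.80272
P_0 = D_1/(1+r)^1 + D_2/(1+r)^2 + D_3/(1+r)^3 + D_4/(1+r)^4 + TV/(1+r)^4
    = 261847.24689 + 272079.28851 + 282711.16124 + 293758.48903 + 3946908.92959 = 5057305.11526

€5057305.12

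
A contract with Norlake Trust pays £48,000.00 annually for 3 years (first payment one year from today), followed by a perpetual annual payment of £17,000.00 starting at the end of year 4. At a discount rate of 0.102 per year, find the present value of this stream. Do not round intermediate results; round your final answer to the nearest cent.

£243488.44

PV of 3-year annuity: £48,000.00 × [1 − (1+0.102)^−3] / 0.102 = 118949.84600
Perpetuity value at year 3: £17,000.00 / 0.102 = 166666.66667
PV of perpetuity: 166666.66667 / (1+0.102)^3 = 124538.59621
Total PV = 118949.84600 + 124538.59621 = 243488.44221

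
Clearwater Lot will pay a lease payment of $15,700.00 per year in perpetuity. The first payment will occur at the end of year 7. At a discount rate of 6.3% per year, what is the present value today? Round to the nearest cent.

Value at end of year 6: C / r = $15,700.00 / 0.063 = $249,206.3492
Discount to today: PV = $249,206.3492 / (1 + 0.063)^6 = $249,206.3492 / 1.442778 = $172,726.72

$172726.72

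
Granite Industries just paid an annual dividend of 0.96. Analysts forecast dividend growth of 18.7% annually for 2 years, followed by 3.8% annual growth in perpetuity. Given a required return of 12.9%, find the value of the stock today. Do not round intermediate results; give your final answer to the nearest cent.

D_1 = 1.13952
D_2 = 1.35261
Terminal value at year 2: TV = D_2×(1+g_2)/(r−g_2) = 1.40401/0.091 = 15.42868
P_0 = D_1/(1+r)^1 + D_2/(1+r)^2 + TV/(1+r)^2
    = 1.00932 + 1.06117 + 12.10433 = 14.17482

14.17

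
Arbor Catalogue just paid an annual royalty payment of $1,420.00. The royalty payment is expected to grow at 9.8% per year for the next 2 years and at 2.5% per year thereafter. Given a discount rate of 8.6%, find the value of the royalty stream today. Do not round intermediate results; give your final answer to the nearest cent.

$27278.12

D_1 = 1559.16000
D_2 = 1711.95768
Terminal value at year 2: TV = D_2×(1+g_2)/(r−g_2) = 1754.75662/0.061 = 28766.50200
P_0 = D_1/(1+r)^1 + D_2/(1+r)^2 + TV/(1+r)^2
    = 1435.69061 + 1451.55459 + 24390.87635 = 27278.12155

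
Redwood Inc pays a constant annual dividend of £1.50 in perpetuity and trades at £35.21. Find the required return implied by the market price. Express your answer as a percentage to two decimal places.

4.26%

P = C/r ⇒ r = C/P = £1.50/£35.21 = 0.042602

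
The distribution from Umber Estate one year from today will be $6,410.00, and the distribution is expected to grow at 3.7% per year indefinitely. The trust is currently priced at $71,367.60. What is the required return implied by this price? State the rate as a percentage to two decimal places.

12.68%

P = D₁/(r − g) ⇒ r = D₁/P + g = $6,410.0000/$71,367.60 + 0.037 = 0.089817 + 0.037 = 0.126817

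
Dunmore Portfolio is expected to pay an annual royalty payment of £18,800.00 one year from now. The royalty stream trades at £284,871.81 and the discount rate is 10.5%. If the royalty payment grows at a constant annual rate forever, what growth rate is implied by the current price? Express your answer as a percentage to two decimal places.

3.90%

P = D₁/(r−g) ⇒ g = r − D₁/P = 0.105 − £18,800.00/£284,871.81 = 0.039005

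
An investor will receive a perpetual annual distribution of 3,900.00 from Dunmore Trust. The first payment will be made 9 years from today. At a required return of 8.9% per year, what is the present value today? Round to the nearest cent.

Value at end of year 8: C / r = 3,900.00 / 0.089 = 43,820.2247
Discount to today: PV = 43,820.2247 / (1 + 0.089)^8 = 43,820.2247 / 1.977985 = 22,153.97

22153.97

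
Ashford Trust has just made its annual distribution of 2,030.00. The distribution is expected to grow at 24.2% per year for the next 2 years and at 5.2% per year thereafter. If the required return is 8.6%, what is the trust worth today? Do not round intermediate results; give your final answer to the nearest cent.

D_1 = 2521.26000
D_2 = 3131.40492
Terminal value at year 2: TV = D_2×(1+g_2)/(r−g_2) = 3294.23798/0.034 = 96889.35223
P_0 = D_1/(1+r)^1 + D_2/(1+r)^2 + TV/(1+r)^2
    = 2321.60221 + 2655.09203 + 82151.67105 = 87128.36529

87128.37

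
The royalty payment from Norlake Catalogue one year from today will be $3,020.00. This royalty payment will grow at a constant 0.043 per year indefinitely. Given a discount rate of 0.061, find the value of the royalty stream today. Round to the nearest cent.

$167777.78

Growing perpetuity: P = D₁ / (r − g) = $3,020.0000 / (0.061 − 0.043) = $167,777.78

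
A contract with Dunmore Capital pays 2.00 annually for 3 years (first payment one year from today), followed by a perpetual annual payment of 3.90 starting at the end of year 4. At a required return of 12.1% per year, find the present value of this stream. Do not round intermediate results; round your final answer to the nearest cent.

PV of 3-year annuity: 2.00 × [1 − (1+0.121)^−3] / 0.121 = 4.79542
Perpetuity value at year 3: 3.90 / 0.121 = 32.23140
PV of perpetuity: 32.23140 / (1+0.121)^3 = 22.88034
Total PV = 4.79542 + 22.88034 = 27.67576

27.68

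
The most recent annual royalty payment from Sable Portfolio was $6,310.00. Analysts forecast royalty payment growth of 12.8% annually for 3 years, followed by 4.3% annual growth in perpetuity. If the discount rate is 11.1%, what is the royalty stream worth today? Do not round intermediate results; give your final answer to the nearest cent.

$120810.68

D_1 = 7117.68000
D_2 = 8028.74304
D_3 = 9056.42215
Terminal value at year 3: TV = D_3×(1+g_2)/(r−g_2) = 9445.84830/0.068 = 138909.53385
P_0 = D_1/(1+r)^1 + D_2/(1+r)^2 + D_3/(1+r)^3 + TV/(1+r)^3
    = 6406.55266 + 6504.58271 + 6604.11278 + 101295.43577 = 120810.68392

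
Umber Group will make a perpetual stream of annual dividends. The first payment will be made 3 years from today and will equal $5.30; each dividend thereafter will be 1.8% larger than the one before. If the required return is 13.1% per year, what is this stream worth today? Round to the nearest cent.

Value at end of year 2: C₁ / (r − g) = $5.30 / (0.131 − 0.018) = $46.9027
Discount to today: PV = $46.9027 / (1 + 0.131)^2 = $46.9027 / 1.279161 = $36.67

$36.67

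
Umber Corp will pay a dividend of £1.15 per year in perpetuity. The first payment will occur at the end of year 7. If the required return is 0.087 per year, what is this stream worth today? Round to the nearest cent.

Value at end of year 6: C / r = £1.15 / 0.087 = £13.2184
Discount to today: PV = £13.2184 / (1 + 0.087)^6 = £13.2184 / 1.649595 = £8.01

£8.01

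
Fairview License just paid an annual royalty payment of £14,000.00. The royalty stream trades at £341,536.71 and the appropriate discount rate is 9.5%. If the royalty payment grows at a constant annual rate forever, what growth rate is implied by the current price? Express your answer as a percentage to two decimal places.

5.19%

P = D₀(1+g)/(r−g) ⇒ P(r−g) = D₀(1+g) ⇒ g(P+D₀) = P·r − D₀
g = (P·r − D₀)/(P + D₀) = (£341,536.71×0.095 − £14,000.00) / (£341,536.71 + £14,000.00) = 0.051882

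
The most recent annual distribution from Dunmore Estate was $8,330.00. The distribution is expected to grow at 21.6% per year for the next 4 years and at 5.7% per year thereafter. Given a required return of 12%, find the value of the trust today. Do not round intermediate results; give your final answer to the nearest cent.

$235295.29

D_1 = 10129.28000
D_2 = 12317.20448
D_3 = 14977.72065
D_4 = 18212.90831
Terminal value at year 4: TV = D_4×(1+g_2)/(r−g_2) = 19251.04408/0.063 = 305572.12827
P_0 = D_1/(1+r)^1 + D_2/(1+r)^2 + D_3/(1+r)^3 + D_4/(1+r)^4 + TV/(1+r)^4
    = 9044.00000 + 9819.20000 + 10660.84571 + 11574.63249 + 194196.61177 = 235295.28998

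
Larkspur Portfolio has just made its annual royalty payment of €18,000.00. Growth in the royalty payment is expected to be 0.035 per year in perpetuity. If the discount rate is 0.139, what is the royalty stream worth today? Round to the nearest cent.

D₁ = D₀ × (1 + g) = €18,000.00 × 1.035 = €18,630.0000
Growing perpetuity: P = D₁ / (r − g) = €18,630.0000 / (0.139 − 0.035) = €179,134.62

€179134.62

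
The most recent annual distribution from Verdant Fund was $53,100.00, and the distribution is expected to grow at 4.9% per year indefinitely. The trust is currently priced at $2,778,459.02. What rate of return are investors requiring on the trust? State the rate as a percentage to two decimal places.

D₁ = $53,100.00 × 1.049 = $55,701.9000
P = D₁/(r − g) ⇒ r = D₁/P + g = $55,701.9000/$2,778,459.02 + 0.049 = 0.020048 + 0.049 = 0.069048

6.90%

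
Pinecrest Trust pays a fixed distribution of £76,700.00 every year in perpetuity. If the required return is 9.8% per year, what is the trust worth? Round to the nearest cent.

£782653.06

Level perpetuity: PV = C / r = £76,700.00 / 0.098 = £782,653.06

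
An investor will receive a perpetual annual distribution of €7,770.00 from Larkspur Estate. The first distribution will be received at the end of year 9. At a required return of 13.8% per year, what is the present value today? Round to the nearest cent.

€20017.22

Value at end of year 8: C / r = €7,770.00 / 0.138 = €56,304.3478
Discount to today: PV = €56,304.3478 / (1 + 0.138)^8 = €56,304.3478 / 2.812795 = €20,017.22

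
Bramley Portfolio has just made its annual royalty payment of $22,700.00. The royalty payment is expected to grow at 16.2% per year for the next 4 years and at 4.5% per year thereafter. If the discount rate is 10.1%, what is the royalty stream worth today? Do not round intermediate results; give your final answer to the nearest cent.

$629661.60

D_1 = 26377.40000
D_2 = 30650.53880
D_3 = 35615.92609
D_4 = 41385.70611
Terminal value at year 4: TV = D_4×(1+g_2)/(r−g_2) = 43248.06289/0.056 = 772286.83726
P_0 = D_1/(1+r)^1 + D_2/(1+r)^2 + D_3/(1+r)^3 + D_4/(1+r)^4 + TV/(1+r)^4
    = 23957.67484 + 25285.03012 + 26685.92643 + 28164.43825 + 525568.53523 = 629661.60488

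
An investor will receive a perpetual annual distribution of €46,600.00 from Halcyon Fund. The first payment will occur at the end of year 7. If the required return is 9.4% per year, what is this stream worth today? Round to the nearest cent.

€289170.60

Value at end of year 6: C / r = €46,600.00 / 0.094 = €495,744.6809
Discount to today: PV = €495,744.6809 / (1 + 0.094)^6 = €495,744.6809 / 1.714368 = €289,170.60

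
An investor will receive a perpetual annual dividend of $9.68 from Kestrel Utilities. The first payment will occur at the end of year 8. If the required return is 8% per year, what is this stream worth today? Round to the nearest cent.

Value at end of year 7: C / r = $9.68 / 0.08 = $121.0000
Discount to today: PV = $121.0000 / (1 + 0.08)^7 = $121.0000 / 1.713824 = $70.60

$70.60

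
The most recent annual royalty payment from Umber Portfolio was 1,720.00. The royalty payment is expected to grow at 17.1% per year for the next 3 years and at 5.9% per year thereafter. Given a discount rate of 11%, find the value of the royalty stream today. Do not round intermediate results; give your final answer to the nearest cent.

47681.20

D_1 = 2014.12000
D_2 = 2358.53452
D_3 = 2761.84392
Terminal value at year 3: TV = D_3×(1+g_2)/(r−g_2) = 2924.79271/0.051 = 57348.87675
P_0 = D_1/(1+r)^1 + D_2/(1+r)^2 + D_3/(1+r)^3 + TV/(1+r)^3
    = 1814.52252 + 1914.23953 + 2019.43647 + 41933.00441 = 47681.20293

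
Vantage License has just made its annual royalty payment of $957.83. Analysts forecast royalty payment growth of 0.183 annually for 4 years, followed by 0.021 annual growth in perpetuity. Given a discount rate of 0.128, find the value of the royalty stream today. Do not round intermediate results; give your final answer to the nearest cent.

$15378.57

D_1 = 1133.11289
D_2 = 1340.47255
D_3 = 1585.77903
D_4 = 1875.97659
Terminal value at year 4: TV = D_4×(1+g_2)/(r−g_2) = 1915.37210/0.107 = 17900.67379
P_0 = D_1/(1+r)^1 + D_2/(1+r)^2 + D_3/(1+r)^3 + D_4/(1+r)^4 + TV/(1+r)^4
    = 1004.53270 + 1053.51258 + 1104.88066 + 1158.75338 + 11056.88976 = 15378.56909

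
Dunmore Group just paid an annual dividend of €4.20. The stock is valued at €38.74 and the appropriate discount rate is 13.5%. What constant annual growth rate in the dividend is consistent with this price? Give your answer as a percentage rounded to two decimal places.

2.40%

P = D₀(1+g)/(r−g) ⇒ P(r−g) = D₀(1+g) ⇒ g(P+D₀) = P·r − D₀
g = (P·r − D₀)/(P + D₀) = (€38.74×0.135 − €4.20) / (€38.74 + €4.20) = 0.023985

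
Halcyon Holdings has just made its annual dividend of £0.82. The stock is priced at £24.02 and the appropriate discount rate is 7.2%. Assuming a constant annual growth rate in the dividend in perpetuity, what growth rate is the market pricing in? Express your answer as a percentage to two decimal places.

3.66%

P = D₀(1+g)/(r−g) ⇒ P(r−g) = D₀(1+g) ⇒ g(P+D₀) = P·r − D₀
g = (P·r − D₀)/(P + D₀) = (£24.02×0.072 − £0.82) / (£24.02 + £0.82) = 0.036612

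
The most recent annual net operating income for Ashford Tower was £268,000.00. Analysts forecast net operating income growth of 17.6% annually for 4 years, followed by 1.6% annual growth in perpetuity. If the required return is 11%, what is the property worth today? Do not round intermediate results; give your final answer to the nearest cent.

D_1 = 315168.00000
D_2 = 370637.56800
D_3 = 435869.77997
D_4 = 512582.86124
Terminal value at year 4: TV = D_4×(1+g_2)/(r−g_2) = 520784.18702/0.094 = 5540257.30875
P_0 = D_1/(1+r)^1 + D_2/(1+r)^2 + D_3/(1+r)^3 + D_4/(1+r)^4 + TV/(1+r)^4
    = 283935.13514 + 300817.76479 + 318704.22648 + 337654.20752 + 3649539.09401 = 4890650.42793

£4890650.43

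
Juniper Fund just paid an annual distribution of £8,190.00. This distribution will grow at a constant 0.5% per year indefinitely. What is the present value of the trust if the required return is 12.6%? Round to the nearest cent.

D₁ = D₀ × (1 + g) = £8,190.00 × 1.005 = £8,230.9500
Growing perpetuity: P = D₁ / (r − g) = £8,230.9500 / (0.126 − 0.005) = £68,024.38

£68024.38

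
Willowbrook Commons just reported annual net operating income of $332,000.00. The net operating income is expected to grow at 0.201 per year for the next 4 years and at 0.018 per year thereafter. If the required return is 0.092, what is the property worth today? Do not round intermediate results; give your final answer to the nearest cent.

D_1 = 398732.00000
D_2 = 478877.13200
D_3 = 575131.43553
D_4 = 690732.85407
Terminal value at year 4: TV = D_4×(1+g_2)/(r−g_2) = 703166.04545/0.074 = 9502243.85740
P_0 = D_1/(1+r)^1 + D_2/(1+r)^2 + D_3/(1+r)^3 + D_4/(1+r)^4 + TV/(1+r)^4
    = 365139.19414 + 401586.23824 + 441671.31147 + 485757.55044 + 6682448.46416 = 8376602.75845

$8376602.76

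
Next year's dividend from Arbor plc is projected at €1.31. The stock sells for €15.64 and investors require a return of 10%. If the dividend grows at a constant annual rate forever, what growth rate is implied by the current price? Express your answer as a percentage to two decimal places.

P = D₁/(r−g) ⇒ g = r − D₁/P = 0.1 − €1.31/€15.64 = 0.016240

1.62%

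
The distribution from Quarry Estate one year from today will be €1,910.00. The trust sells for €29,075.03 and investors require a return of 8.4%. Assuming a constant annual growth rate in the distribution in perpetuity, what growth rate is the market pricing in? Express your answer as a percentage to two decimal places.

P = D₁/(r−g) ⇒ g = r − D₁/P = 0.084 − €1,910.00/€29,075.03 = 0.018308

1.83%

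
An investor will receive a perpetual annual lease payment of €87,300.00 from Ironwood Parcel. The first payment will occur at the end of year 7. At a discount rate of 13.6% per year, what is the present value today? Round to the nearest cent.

Value at end of year 6: C / r = €87,300.00 / 0.136 = €641,911.7647
Discount to today: PV = €641,911.7647 / (1 + 0.136)^6 = €641,911.7647 / 2.149166 = €298,679.45

€298679.45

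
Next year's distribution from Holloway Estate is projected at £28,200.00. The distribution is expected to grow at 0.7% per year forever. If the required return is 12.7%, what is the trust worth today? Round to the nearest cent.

£235000.00

Growing perpetuity: P = D₁ / (r − g) = £28,200.0000 / (0.127 − 0.007) = £235,000.00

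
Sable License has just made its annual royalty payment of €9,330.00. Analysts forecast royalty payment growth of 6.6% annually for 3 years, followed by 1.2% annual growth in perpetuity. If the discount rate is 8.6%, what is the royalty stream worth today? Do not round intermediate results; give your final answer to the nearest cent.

€147645.34

D_1 = 9945.78000
D_2 = 10602.20148
D_3 = 11301.94678
Terminal value at year 3: TV = D_3×(1+g_2)/(r−g_2) = 11437.57014/0.074 = 154561.75864
P_0 = D_1/(1+r)^1 + D_2/(1+r)^2 + D_3/(1+r)^3 + TV/(1+r)^3
    = 9158.17680 + 8989.51792 + 8823.96511 + 120673.68497 = 147645.34479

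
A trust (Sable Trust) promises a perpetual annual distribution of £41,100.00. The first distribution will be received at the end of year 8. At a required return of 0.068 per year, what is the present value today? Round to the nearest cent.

£381359.12

Value at end of year 7: C / r = £41,100.00 / 0.068 = £604,411.7647
Discount to today: PV = £604,411.7647 / (1 + 0.068)^7 = £604,411.7647 / 1.584889 = £381,359.12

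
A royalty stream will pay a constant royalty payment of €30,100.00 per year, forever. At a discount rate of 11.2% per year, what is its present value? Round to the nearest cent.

€268750.00

Level perpetuity: PV = C / r = €30,100.00 / 0.112 = €268,750.00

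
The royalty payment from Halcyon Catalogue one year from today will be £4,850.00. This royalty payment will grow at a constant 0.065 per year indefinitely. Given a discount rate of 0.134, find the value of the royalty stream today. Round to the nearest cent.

£70289.86

Growing perpetuity: P = D₁ / (r − g) = £4,850.0000 / (0.134 − 0.065) = £70,289.86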